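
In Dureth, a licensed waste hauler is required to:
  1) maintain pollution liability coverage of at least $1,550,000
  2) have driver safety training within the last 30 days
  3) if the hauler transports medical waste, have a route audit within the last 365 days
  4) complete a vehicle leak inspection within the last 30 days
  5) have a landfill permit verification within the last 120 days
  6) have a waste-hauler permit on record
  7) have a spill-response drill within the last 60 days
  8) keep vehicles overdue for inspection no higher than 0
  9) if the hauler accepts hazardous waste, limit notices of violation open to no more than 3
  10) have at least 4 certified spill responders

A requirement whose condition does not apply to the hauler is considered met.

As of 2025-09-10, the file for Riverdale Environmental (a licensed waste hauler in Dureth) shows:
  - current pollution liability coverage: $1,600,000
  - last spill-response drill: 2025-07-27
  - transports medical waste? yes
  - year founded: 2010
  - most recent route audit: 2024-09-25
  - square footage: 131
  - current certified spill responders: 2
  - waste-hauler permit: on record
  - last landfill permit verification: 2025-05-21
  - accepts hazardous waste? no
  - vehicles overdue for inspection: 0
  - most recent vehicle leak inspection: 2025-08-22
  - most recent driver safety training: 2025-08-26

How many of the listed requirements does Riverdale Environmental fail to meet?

1. pollution liability coverage $1,600,000 ≥ $1,550,000 → met
2. driver safety training 15 days ago vs limit 30 → met
3. condition 'transports medical waste' holds; route audit 350 days ago vs limit 365 → met
4. vehicle leak inspection 19 days ago vs limit 30 → met
5. landfill permit verification 112 days ago vs limit 120 → met
6. waste-hauler permit present → met
7. spill-response drill 45 days ago vs limit 60 → met
8. vehicles overdue for inspection 0 ≤ 0 → met
9. condition 'accepts hazardous waste' does not hold → requirement n/a → met
10. certified spill responders 2 < 4 → not met
Not met: 1 of 10

1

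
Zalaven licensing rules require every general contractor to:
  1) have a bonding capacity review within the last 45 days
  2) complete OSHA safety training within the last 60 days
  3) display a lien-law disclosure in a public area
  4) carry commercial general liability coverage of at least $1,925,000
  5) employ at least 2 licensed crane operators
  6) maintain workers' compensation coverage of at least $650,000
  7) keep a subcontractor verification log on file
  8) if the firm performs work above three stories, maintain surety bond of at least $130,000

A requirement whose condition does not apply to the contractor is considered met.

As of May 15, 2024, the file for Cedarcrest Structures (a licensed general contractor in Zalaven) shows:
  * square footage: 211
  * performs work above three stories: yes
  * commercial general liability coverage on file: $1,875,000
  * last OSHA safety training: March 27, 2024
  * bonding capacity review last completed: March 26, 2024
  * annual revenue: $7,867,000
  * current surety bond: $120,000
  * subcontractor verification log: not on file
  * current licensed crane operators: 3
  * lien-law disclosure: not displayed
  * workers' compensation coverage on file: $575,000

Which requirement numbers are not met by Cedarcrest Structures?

1, 3, 4, 6, 7, 8

1. bonding capacity review 50 days ago vs limit 45 → not met
2. OSHA safety training 49 days ago vs limit 60 → met
3. lien-law disclosure absent → not met
4. commercial general liability coverage $1,875,000 < $1,925,000 → not met
5. licensed crane operators 3 ≥ 2 → met
6. workers' compensation coverage $575,000 < $650,000 → not met
7. subcontractor verification log absent → not met
8. condition 'performs work above three stories' holds; surety bond $120,000 < $130,000 → not met
Not met: 1, 3, 4, 6, 7, 8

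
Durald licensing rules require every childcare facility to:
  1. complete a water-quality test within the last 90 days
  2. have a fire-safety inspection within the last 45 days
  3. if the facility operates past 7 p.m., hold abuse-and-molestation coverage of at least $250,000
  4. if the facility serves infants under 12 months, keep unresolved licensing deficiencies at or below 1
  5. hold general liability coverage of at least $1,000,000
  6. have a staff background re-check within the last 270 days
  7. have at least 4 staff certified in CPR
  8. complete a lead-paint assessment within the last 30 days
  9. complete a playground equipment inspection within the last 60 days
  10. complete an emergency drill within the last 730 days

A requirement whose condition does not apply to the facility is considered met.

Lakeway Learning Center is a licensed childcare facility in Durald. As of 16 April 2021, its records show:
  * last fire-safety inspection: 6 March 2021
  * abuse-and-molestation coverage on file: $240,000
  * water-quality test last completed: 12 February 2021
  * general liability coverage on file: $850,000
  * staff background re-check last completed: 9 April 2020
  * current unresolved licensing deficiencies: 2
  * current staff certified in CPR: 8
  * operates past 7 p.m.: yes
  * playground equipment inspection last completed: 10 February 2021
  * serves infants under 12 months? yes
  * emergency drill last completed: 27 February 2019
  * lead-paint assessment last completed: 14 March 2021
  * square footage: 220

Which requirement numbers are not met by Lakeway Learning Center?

3, 4, 5, 6, 8, 9, 10

1. water-quality test 63 days ago vs limit 90 → met
2. fire-safety inspection 41 days ago vs limit 45 → met
3. condition 'operates past 7 p.m.' holds; abuse-and-molestation coverage $240,000 < $250,000 → not met
4. condition 'serves infants under 12 months' holds; unresolved licensing deficiencies 2 > 1 → not met
5. general liability coverage $850,000 < $1,000,000 → not met
6. staff background re-check 372 days ago vs limit 270 → not met
7. staff certified in CPR 8 ≥ 4 → met
8. lead-paint assessment 33 days ago vs limit 30 → not met
9. playground equipment inspection 65 days ago vs limit 60 → not met
10. emergency drill 779 days ago vs limit 730 → not met
Not met: 3, 4, 5, 6, 8, 9, 10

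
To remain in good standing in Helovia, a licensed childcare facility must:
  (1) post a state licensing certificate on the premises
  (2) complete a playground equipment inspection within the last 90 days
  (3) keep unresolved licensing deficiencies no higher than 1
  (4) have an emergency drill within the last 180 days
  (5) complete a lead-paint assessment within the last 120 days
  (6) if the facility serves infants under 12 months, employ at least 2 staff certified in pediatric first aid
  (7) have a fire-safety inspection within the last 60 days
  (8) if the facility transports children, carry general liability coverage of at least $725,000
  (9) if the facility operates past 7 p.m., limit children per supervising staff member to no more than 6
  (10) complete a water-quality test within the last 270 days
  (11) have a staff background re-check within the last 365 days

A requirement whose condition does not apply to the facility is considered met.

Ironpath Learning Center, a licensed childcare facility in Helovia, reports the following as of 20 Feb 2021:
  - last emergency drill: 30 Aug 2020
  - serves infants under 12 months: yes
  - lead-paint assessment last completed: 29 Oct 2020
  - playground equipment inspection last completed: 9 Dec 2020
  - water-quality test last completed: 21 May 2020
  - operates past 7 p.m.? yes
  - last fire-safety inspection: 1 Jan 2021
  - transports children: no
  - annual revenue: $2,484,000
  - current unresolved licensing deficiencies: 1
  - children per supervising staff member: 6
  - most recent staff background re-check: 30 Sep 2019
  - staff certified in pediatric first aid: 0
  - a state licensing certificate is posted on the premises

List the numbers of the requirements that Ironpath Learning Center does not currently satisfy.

6, 10, 11

1. state licensing certificate present → met
2. playground equipment inspection 73 days ago vs limit 90 → met
3. unresolved licensing deficiencies 1 ≤ 1 → met
4. emergency drill 174 days ago vs limit 180 → met
5. lead-paint assessment 114 days ago vs limit 120 → met
6. condition 'serves infants under 12 months' holds; staff certified in pediatric first aid 0 < 2 → not met
7. fire-safety inspection 50 days ago vs limit 60 → met
8. condition 'transports children' does not hold → requirement n/a → met
9. condition 'operates past 7 p.m.' holds; children per supervising staff member 6 ≤ 6 → met
10. water-quality test 275 days ago vs limit 270 → not met
11. staff background re-check 509 days ago vs limit 365 → not met
Not met: 6, 10, 11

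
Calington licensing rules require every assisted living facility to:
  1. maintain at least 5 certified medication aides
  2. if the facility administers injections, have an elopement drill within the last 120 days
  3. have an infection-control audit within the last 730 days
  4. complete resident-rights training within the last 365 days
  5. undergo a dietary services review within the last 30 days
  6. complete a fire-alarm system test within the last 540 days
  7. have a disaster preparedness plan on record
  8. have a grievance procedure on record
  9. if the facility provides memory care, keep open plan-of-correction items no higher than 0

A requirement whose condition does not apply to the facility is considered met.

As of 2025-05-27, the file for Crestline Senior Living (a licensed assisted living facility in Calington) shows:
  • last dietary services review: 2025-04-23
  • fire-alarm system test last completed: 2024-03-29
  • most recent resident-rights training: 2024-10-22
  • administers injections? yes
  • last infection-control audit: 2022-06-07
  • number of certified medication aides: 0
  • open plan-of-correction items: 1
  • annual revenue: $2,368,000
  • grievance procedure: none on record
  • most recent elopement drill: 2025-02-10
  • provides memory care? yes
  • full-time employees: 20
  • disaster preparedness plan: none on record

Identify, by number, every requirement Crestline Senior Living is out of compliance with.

1. certified medication aides 0 < 5 → not met
2. condition 'administers injections' holds; elopement drill 106 days ago vs limit 120 → met
3. infection-control audit 1085 days ago vs limit 730 → not met
4. resident-rights training 217 days ago vs limit 365 → met
5. dietary services review 34 days ago vs limit 30 → not met
6. fire-alarm system test 424 days ago vs limit 540 → met
7. disaster preparedness plan absent → not met
8. grievance procedure absent → not met
9. condition 'provides memory care' holds; open plan-of-correction items 1 > 0 → not met
Not met: 1, 3, 5, 7, 8, 9

1, 3, 5, 7, 8, 9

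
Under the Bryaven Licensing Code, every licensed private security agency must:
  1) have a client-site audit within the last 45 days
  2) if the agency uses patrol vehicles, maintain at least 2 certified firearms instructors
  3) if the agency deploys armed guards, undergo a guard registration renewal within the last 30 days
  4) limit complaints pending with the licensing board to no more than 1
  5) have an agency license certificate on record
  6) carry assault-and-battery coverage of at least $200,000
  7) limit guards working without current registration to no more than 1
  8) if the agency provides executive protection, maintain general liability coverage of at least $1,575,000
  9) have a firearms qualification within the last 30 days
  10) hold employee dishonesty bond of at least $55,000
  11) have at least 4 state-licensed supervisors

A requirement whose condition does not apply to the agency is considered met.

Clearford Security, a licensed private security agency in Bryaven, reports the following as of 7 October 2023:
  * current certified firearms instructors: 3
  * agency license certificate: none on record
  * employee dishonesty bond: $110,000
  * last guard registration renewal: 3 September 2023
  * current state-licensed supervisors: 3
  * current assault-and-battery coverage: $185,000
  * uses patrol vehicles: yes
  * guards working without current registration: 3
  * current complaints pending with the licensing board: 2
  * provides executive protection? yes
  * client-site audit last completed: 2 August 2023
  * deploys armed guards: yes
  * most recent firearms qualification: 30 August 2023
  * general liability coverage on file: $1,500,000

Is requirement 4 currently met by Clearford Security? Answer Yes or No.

No

4. complaints pending with the licensing board 2 > 1 → not met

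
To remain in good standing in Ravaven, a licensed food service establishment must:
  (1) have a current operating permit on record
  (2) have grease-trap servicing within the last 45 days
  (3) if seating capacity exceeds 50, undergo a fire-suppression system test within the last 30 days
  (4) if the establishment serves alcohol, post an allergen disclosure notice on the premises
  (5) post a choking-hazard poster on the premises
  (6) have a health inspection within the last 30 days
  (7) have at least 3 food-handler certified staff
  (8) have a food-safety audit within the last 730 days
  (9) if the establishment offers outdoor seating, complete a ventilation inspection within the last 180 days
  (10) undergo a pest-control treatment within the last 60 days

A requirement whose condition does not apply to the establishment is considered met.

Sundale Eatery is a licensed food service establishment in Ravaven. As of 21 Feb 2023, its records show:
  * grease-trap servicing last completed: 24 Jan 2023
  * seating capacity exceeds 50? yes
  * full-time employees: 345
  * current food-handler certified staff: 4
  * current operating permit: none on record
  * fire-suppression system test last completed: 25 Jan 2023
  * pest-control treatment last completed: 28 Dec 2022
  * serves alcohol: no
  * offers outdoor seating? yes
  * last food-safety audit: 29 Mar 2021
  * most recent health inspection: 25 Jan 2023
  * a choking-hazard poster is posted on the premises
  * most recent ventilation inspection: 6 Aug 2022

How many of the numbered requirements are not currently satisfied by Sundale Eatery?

2

1. current operating permit absent → not met
2. grease-trap servicing 28 days ago vs limit 45 → met
3. condition 'seating capacity exceeds 50' holds; fire-suppression system test 27 days ago vs limit 30 → met
4. condition 'serves alcohol' does not hold → requirement n/a → met
5. choking-hazard poster present → met
6. health inspection 27 days ago vs limit 30 → met
7. food-handler certified staff 4 ≥ 3 → met
8. food-safety audit 694 days ago vs limit 730 → met
9. condition 'offers outdoor seating' holds; ventilation inspection 199 days ago vs limit 180 → not met
10. pest-control treatment 55 days ago vs limit 60 → met
Not met: 2 of 10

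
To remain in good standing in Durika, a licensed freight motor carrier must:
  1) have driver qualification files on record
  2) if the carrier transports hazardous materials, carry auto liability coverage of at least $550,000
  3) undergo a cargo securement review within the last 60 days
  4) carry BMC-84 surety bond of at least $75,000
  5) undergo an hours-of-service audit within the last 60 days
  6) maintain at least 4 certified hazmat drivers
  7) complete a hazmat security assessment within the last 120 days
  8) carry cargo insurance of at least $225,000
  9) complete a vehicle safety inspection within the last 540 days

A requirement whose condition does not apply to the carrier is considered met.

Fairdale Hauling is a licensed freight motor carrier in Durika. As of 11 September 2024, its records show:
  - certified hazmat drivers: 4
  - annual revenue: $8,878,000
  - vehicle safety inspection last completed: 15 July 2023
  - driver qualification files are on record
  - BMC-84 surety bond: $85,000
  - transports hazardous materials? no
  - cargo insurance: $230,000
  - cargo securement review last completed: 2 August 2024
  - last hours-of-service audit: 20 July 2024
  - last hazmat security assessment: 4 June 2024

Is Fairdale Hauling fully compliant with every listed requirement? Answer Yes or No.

Yes

1. driver qualification files present → met
2. condition 'transports hazardous materials' does not hold → requirement n/a → met
3. cargo securement review 40 days ago vs limit 60 → met
4. BMC-84 surety bond $85,000 ≥ $75,000 → met
5. hours-of-service audit 53 days ago vs limit 60 → met
6. certified hazmat drivers 4 ≥ 4 → met
7. hazmat security assessment 99 days ago vs limit 120 → met
8. cargo insurance $230,000 ≥ $225,000 → met
9. vehicle safety inspection 424 days ago vs limit 540 → met
All met.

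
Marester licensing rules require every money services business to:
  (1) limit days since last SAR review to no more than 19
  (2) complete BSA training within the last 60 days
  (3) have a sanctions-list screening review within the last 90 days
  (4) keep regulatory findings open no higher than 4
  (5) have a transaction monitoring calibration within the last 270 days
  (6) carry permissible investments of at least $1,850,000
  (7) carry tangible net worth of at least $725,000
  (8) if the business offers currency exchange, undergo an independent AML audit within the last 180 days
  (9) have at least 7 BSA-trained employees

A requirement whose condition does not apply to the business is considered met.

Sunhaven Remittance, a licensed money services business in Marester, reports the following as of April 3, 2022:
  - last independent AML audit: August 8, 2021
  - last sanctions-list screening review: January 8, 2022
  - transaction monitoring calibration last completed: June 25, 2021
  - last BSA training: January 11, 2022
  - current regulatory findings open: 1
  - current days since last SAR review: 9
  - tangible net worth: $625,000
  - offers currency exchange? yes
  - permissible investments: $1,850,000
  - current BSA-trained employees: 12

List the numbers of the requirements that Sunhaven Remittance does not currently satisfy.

1. days since last SAR review 9 ≤ 19 → met
2. BSA training 82 days ago vs limit 60 → not met
3. sanctions-list screening review 85 days ago vs limit 90 → met
4. regulatory findings open 1 ≤ 4 → met
5. transaction monitoring calibration 282 days ago vs limit 270 → not met
6. permissible investments $1,850,000 ≥ $1,850,000 → met
7. tangible net worth $625,000 < $725,000 → not met
8. condition 'offers currency exchange' holds; independent AML audit 238 days ago vs limit 180 → not met
9. BSA-trained employees 12 ≥ 7 → met
Not met: 2, 5, 7, 8

2, 5, 7, 8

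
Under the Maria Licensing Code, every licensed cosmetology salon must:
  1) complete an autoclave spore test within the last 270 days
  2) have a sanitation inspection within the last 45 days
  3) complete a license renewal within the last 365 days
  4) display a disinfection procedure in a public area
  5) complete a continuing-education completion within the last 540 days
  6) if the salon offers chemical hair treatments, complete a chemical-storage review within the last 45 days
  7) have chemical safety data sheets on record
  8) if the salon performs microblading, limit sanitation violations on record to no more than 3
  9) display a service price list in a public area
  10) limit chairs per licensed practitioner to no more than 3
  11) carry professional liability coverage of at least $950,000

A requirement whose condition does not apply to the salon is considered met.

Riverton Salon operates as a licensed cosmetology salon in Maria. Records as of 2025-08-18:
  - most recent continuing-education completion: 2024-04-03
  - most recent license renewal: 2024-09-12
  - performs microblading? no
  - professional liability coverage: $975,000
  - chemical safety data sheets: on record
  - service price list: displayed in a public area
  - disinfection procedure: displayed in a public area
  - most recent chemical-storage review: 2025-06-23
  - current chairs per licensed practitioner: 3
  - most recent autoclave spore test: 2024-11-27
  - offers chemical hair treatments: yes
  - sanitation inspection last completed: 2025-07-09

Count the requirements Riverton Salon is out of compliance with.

1. autoclave spore test 264 days ago vs limit 270 → met
2. sanitation inspection 40 days ago vs limit 45 → met
3. license renewal 340 days ago vs limit 365 → met
4. disinfection procedure present → met
5. continuing-education completion 502 days ago vs limit 540 → met
6. condition 'offers chemical hair treatments' holds; chemical-storage review 56 days ago vs limit 45 → not met
7. chemical safety data sheets present → met
8. condition 'performs microblading' does not hold → requirement n/a → met
9. service price list present → met
10. chairs per licensed practitioner 3 ≤ 3 → met
11. professional liability coverage $975,000 ≥ $950,000 → met
Not met: 1 of 11

1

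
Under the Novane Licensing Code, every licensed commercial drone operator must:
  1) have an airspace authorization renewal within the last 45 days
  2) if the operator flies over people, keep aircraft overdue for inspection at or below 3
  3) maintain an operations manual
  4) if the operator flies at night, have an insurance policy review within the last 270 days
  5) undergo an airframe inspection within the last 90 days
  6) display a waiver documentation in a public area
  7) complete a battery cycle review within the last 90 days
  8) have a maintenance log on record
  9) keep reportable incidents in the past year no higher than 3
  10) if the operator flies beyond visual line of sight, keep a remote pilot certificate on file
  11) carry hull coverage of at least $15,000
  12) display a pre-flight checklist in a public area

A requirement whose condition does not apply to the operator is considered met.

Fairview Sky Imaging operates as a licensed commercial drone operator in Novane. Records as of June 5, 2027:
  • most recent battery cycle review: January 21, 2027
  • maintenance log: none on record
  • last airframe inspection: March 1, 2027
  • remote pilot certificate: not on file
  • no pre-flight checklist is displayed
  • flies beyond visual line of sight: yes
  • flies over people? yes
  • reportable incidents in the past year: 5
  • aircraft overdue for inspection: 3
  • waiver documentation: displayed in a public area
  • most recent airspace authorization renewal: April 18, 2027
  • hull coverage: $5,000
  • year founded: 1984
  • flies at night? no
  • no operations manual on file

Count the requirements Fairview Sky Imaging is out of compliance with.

9

1. airspace authorization renewal 48 days ago vs limit 45 → not met
2. condition 'flies over people' holds; aircraft overdue for inspection 3 ≤ 3 → met
3. operations manual absent → not met
4. condition 'flies at night' does not hold → requirement n/a → met
5. airframe inspection 96 days ago vs limit 90 → not met
6. waiver documentation present → met
7. battery cycle review 135 days ago vs limit 90 → not met
8. maintenance log absent → not met
9. reportable incidents in the past year 5 > 3 → not met
10. condition 'flies beyond visual line of sight' holds; remote pilot certificate absent → not met
11. hull coverage $5,000 < $15,000 → not met
12. pre-flight checklist absent → not met
Not met: 9 of 12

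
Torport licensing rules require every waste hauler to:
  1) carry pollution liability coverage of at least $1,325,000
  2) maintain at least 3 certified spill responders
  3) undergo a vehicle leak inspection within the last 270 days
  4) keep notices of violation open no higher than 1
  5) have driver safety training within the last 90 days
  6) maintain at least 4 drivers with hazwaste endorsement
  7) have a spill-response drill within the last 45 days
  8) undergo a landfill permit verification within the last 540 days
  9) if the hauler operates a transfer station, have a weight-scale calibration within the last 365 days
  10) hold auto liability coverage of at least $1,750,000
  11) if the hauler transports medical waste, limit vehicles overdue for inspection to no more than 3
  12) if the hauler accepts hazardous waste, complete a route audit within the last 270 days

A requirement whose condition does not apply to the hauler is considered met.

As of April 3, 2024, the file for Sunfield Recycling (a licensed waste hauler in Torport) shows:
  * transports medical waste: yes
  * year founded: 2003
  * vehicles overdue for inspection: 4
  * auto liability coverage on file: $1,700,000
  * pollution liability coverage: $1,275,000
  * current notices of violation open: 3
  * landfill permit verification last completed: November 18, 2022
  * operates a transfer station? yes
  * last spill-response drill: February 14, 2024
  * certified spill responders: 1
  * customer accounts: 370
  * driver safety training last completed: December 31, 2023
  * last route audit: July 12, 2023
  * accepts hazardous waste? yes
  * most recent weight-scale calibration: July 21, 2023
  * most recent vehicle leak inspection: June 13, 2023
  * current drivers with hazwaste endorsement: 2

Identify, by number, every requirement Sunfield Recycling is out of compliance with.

1, 2, 3, 4, 5, 6, 7, 10, 11

1. pollution liability coverage $1,275,000 < $1,325,000 → not met
2. certified spill responders 1 < 3 → not met
3. vehicle leak inspection 295 days ago vs limit 270 → not met
4. notices of violation open 3 > 1 → not met
5. driver safety training 94 days ago vs limit 90 → not met
6. drivers with hazwaste endorsement 2 < 4 → not met
7. spill-response drill 49 days ago vs limit 45 → not met
8. landfill permit verification 502 days ago vs limit 540 → met
9. condition 'operates a transfer station' holds; weight-scale calibration 257 days ago vs limit 365 → met
10. auto liability coverage $1,700,000 < $1,750,000 → not met
11. condition 'transports medical waste' holds; vehicles overdue for inspection 4 > 3 → not met
12. condition 'accepts hazardous waste' holds; route audit 266 days ago vs limit 270 → met
Not met: 1, 2, 3, 4, 5, 6, 7, 10, 11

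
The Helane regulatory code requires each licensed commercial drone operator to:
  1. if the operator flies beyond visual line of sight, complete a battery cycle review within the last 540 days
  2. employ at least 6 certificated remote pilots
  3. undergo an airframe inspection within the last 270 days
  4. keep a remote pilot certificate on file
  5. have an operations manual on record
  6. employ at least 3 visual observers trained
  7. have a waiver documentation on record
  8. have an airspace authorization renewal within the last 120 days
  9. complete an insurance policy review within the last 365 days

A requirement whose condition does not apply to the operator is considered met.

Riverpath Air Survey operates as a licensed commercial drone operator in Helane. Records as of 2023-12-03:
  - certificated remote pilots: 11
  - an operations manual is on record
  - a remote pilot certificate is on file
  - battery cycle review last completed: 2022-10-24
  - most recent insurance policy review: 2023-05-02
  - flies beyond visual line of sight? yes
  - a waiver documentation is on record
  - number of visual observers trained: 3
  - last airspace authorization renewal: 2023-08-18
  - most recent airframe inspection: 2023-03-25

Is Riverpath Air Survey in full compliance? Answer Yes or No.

Yes

1. condition 'flies beyond visual line of sight' holds; battery cycle review 405 days ago vs limit 540 → met
2. certificated remote pilots 11 ≥ 6 → met
3. airframe inspection 253 days ago vs limit 270 → met
4. remote pilot certificate present → met
5. operations manual present → met
6. visual observers trained 3 ≥ 3 → met
7. waiver documentation present → met
8. airspace authorization renewal 107 days ago vs limit 120 → met
9. insurance policy review 215 days ago vs limit 365 → met
All met.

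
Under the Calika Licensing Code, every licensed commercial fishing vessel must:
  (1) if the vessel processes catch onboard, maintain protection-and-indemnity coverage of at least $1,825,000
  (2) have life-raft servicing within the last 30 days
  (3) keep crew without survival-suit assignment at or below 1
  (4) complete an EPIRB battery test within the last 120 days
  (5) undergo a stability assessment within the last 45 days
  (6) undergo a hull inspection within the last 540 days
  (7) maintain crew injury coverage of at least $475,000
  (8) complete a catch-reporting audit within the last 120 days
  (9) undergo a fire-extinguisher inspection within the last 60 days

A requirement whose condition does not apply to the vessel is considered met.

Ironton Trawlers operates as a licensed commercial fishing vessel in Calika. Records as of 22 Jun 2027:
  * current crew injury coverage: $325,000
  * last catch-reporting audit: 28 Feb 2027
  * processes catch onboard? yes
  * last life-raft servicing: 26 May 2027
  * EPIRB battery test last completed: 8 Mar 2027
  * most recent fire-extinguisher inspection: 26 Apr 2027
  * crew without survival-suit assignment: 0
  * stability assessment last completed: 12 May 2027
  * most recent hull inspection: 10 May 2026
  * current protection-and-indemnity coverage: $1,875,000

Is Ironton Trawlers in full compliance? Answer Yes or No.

No

1. condition 'processes catch onboard' holds; protection-and-indemnity coverage $1,875,000 ≥ $1,825,000 → met
2. life-raft servicing 27 days ago vs limit 30 → met
3. crew without survival-suit assignment 0 ≤ 1 → met
4. EPIRB battery test 106 days ago vs limit 120 → met
5. stability assessment 41 days ago vs limit 45 → met
6. hull inspection 408 days ago vs limit 540 → met
7. crew injury coverage $325,000 < $475,000 → not met
8. catch-reporting audit 114 days ago vs limit 120 → met
9. fire-extinguisher inspection 57 days ago vs limit 60 → met
Not met: 7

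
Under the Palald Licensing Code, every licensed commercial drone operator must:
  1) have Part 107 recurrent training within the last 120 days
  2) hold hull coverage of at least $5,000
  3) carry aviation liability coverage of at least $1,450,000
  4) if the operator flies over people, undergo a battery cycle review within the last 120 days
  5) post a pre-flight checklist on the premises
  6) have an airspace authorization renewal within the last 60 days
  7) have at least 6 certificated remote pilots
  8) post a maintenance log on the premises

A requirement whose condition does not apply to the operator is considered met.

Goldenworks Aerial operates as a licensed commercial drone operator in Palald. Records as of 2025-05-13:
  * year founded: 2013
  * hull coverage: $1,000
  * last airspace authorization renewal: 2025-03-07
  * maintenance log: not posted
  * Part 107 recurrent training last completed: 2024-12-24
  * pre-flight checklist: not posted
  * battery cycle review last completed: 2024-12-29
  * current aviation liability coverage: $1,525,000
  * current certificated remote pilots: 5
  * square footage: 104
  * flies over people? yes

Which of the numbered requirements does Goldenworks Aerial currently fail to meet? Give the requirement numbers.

1. Part 107 recurrent training 140 days ago vs limit 120 → not met
2. hull coverage $1,000 < $5,000 → not met
3. aviation liability coverage $1,525,000 ≥ $1,450,000 → met
4. condition 'flies over people' holds; battery cycle review 135 days ago vs limit 120 → not met
5. pre-flight checklist absent → not met
6. airspace authorization renewal 67 days ago vs limit 60 → not met
7. certificated remote pilots 5 < 6 → not met
8. maintenance log absent → not met
Not met: 1, 2, 4, 5, 6, 7, 8

1, 2, 4, 5, 6, 7, 8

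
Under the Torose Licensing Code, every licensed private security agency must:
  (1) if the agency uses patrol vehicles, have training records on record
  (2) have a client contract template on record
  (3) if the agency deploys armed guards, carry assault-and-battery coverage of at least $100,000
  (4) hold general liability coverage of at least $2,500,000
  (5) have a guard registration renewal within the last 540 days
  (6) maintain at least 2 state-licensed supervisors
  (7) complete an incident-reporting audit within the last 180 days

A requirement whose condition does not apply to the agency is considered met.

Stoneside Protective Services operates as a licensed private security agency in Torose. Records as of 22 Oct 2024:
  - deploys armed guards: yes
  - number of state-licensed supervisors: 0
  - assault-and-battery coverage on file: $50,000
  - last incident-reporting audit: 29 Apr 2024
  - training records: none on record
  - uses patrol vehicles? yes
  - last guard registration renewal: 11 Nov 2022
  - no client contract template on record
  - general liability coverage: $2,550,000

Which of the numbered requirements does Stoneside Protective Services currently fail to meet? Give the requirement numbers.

1. condition 'uses patrol vehicles' holds; training records absent → not met
2. client contract template absent → not met
3. condition 'deploys armed guards' holds; assault-and-battery coverage $50,000 < $100,000 → not met
4. general liability coverage $2,550,000 ≥ $2,500,000 → met
5. guard registration renewal 711 days ago vs limit 540 → not met
6. state-licensed supervisors 0 < 2 → not met
7. incident-reporting audit 176 days ago vs limit 180 → met
Not met: 1, 2, 3, 5, 6

1, 2, 3, 5, 6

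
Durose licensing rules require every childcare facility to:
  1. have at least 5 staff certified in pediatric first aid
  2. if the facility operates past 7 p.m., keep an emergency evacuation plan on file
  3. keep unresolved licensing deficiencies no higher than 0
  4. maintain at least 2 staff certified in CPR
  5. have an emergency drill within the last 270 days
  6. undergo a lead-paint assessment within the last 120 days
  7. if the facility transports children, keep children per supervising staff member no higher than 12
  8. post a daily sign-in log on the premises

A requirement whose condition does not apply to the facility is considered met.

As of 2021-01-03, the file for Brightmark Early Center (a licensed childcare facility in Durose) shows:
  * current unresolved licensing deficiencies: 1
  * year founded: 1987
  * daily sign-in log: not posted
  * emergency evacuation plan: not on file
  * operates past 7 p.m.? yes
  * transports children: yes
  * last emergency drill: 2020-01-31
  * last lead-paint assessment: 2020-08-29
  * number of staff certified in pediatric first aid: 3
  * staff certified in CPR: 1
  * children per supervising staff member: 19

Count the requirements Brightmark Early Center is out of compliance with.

1. staff certified in pediatric first aid 3 < 5 → not met
2. condition 'operates past 7 p.m.' holds; emergency evacuation plan absent → not met
3. unresolved licensing deficiencies 1 > 0 → not met
4. staff certified in CPR 1 < 2 → not met
5. emergency drill 338 days ago vs limit 270 → not met
6. lead-paint assessment 127 days ago vs limit 120 → not met
7. condition 'transports children' holds; children per supervising staff member 19 > 12 → not met
8. daily sign-in log absent → not met
Not met: 8 of 8

8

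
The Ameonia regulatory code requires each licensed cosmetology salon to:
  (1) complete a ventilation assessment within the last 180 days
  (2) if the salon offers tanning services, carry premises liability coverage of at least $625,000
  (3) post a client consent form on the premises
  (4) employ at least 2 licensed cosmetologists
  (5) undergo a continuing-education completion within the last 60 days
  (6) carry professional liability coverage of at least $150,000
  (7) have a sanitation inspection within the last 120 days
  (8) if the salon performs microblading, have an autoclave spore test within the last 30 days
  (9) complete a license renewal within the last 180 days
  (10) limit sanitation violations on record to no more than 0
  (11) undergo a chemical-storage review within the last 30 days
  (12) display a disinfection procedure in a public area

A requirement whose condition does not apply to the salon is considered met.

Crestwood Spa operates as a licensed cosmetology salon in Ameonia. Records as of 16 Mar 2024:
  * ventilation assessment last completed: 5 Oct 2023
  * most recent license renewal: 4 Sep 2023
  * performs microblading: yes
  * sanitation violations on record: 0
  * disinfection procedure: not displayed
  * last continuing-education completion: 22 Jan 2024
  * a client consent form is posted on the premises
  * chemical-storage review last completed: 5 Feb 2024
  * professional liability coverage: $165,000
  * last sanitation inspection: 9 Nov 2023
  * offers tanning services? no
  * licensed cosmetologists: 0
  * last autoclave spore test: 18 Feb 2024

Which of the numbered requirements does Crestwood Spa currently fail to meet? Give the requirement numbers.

1. ventilation assessment 163 days ago vs limit 180 → met
2. condition 'offers tanning services' does not hold → requirement n/a → met
3. client consent form present → met
4. licensed cosmetologists 0 < 2 → not met
5. continuing-education completion 54 days ago vs limit 60 → met
6. professional liability coverage $165,000 ≥ $150,000 → met
7. sanitation inspection 128 days ago vs limit 120 → not met
8. condition 'performs microblading' holds; autoclave spore test 27 days ago vs limit 30 → met
9. license renewal 194 days ago vs limit 180 → not met
10. sanitation violations on record 0 ≤ 0 → met
11. chemical-storage review 40 days ago vs limit 30 → not met
12. disinfection procedure absent → not met
Not met: 4, 7, 9, 11, 12

4, 7, 9, 11, 12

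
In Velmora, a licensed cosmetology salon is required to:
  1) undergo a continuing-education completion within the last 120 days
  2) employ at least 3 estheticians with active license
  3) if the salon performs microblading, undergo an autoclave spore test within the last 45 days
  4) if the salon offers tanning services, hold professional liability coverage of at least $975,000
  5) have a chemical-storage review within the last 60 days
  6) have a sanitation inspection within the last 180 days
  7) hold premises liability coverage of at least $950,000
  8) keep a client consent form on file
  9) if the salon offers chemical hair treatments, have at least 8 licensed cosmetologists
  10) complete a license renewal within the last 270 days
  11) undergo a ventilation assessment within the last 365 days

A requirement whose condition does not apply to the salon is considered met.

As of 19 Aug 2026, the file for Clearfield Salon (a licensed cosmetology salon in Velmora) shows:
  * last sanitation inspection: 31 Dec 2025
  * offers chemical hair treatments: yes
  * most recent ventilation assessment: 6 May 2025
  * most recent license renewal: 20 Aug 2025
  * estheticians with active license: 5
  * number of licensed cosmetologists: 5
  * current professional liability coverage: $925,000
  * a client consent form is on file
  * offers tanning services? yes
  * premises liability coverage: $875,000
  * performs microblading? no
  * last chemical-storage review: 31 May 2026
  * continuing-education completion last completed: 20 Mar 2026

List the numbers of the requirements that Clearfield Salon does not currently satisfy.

1. continuing-education completion 152 days ago vs limit 120 → not met
2. estheticians with active license 5 ≥ 3 → met
3. condition 'performs microblading' does not hold → requirement n/a → met
4. condition 'offers tanning services' holds; professional liability coverage $925,000 < $975,000 → not met
5. chemical-storage review 80 days ago vs limit 60 → not met
6. sanitation inspection 231 days ago vs limit 180 → not met
7. premises liability coverage $875,000 < $950,000 → not met
8. client consent form present → met
9. condition 'offers chemical hair treatments' holds; licensed cosmetologists 5 < 8 → not met
10. license renewal 364 days ago vs limit 270 → not met
11. ventilation assessment 470 days ago vs limit 365 → not met
Not met: 1, 4, 5, 6, 7, 9, 10, 11

1, 4, 5, 6, 7, 9, 10, 11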